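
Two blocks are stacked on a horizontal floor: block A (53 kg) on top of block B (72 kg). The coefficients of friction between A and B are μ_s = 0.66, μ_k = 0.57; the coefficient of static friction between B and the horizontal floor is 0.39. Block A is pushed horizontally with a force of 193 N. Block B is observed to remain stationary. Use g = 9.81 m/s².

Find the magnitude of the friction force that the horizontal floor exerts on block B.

Between the blocks, N₁ = m_A g = 519.9 N.
Maximum static friction on A from B: μ_s N₁ = 0.66×519.9 = 343.2 N.
P = 193 N is within that limit, so A and B move together (both at rest); the A–B friction is simply f₁ = P = 193 N.
By Newton's third law B feels 193 N forward from A. With B stationary, the floor's static friction on B balances it: f₂ = 193 N (well within μ_s(m_A+m_B)g = 478.2 N).

f ≈ 193 N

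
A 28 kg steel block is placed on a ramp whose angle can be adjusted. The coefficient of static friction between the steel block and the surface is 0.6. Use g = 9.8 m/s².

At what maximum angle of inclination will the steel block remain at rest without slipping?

θ_max ≈ 31°

At the slip threshold, m g sin θ = μ_s · m g cos θ, so tan θ = μ_s.
θ_max = arctan(0.6) = 31°.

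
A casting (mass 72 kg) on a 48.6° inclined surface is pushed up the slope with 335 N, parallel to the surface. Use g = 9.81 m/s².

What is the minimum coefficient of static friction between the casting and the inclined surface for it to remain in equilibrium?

μ_s,min ≈ 0.417

N = m g cos θ = 467.1 N.
Friction must make up the shortfall along the incline: f = m g sin θ − P = 529.8 − 335 = 194.8 N.
At the threshold f = μ_s N, so μ_s,min = 194.8/467.1 = 0.417.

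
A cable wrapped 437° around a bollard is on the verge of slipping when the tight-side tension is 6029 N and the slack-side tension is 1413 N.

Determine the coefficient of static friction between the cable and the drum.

μ ≈ 0.19

T₂/T₁ = e^{μβ} → μ = ln(T₂/T₁)/β.
β = 437° = 7.627 rad.
μ = ln(6029/1413)/7.627 = ln(4.267)/7.627 = 0.19.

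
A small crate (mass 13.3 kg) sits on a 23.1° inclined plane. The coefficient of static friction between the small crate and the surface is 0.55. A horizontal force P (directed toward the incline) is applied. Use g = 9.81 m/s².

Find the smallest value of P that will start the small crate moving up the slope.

P ≈ 166 N

At impending motion up the slope, friction acts down-slope at its limit: f = μ_s N.
Perpendicular to the incline: N = m g cos θ + P sin θ.
Along the incline: P cos θ = m g sin θ + μ_s N = m g sin θ + μ_s (m g cos θ + P sin θ).
Solving, P (cos θ − μ_s sin θ) = m g (sin θ + μ_s cos θ), so P = 13.3×9.81×(sin 23.1° + 0.55 cos 23.1°)/(cos 23.1° − 0.55 sin 23.1°) = 130×0.8982/0.704 = 166 N.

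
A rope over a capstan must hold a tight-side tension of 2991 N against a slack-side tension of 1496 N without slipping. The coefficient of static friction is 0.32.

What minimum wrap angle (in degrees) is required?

T₂/T₁ = e^{μβ} → β = ln(T₂/T₁)/μ.
β = ln(2991/1496)/0.32 = 0.6928/0.32 = 2.165 rad.
In degrees: β = 2.165 × 180/π = 124°.

β_min ≈ 124°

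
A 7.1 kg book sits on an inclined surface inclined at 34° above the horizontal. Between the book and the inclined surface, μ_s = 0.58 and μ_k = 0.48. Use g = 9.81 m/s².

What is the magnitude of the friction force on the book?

The normal reaction is N = m g cos θ = 57.74 N.
For equilibrium along the incline, friction must balance the weight component: f = m g sin θ = 38.95 N up the slope.
Maximum static friction available: μ_s N = 0.58 × 57.74 = 33.49 N.
Since |38.95| > 33.49 N, static friction cannot hold it; the book slides down the incline and kinetic friction applies: f = μ_k N = 0.48 × 57.74 = 27.7 N.

f ≈ 27.7 N (up the incline)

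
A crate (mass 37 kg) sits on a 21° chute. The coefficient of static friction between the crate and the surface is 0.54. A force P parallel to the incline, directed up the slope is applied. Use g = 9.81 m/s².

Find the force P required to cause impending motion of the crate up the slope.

P ≈ 313 N

At impending motion up the slope, friction acts down-slope at its limit: f = μ_s N.
P is parallel to the surface, so N = m g cos θ = 339 N.
Along the incline: P = m g sin θ + μ_s N = 130 + 0.54×339 = 313 N.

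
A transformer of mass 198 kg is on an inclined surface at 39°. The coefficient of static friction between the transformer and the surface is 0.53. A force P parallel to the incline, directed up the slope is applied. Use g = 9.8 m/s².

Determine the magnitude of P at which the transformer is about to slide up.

P ≈ 2020 N

At impending motion up the slope, friction acts down-slope at its limit: f = μ_s N.
P is parallel to the surface, so N = m g cos θ = 1510 N.
Along the incline: P = m g sin θ + μ_s N = 1220 + 0.53×1510 = 2020 N.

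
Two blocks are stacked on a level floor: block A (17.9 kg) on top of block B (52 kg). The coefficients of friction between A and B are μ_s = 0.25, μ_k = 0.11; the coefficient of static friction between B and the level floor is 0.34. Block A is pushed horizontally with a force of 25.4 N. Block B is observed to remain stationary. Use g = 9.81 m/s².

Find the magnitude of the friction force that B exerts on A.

f ≈ 25.4 N

Normal force at the A–B interface: N₁ = m_A g = 175.6 N.
Maximum static friction on A from B: μ_s N₁ = 0.25×175.6 = 43.9 N.
P = 25.4 N is within that limit, so A and B move together (both at rest); the A–B friction is simply f₁ = P = 25.4 N.
By Newton's third law B feels 25.4 N forward from A. With B stationary, the floor's static friction on B balances it: f₂ = 25.4 N (well within μ_s(m_A+m_B)g = 233.1 N).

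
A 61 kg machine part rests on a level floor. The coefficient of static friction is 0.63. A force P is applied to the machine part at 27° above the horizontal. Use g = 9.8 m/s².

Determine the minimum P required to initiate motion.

P ≈ 320 N

N = m g − P sin α (the pull lifts the machine part).
At impending slip, P cos α = μ_s N = μ_s (m g − P sin α).
Solving: P (cos α + μ_s sin α) = μ_s m g → P = 0.63×598/(cos 27° + 0.63 sin 27°) = 377/1.177 = 320 N.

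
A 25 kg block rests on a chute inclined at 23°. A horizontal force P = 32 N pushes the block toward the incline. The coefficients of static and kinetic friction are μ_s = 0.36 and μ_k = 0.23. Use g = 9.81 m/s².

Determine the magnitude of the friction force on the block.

The horizontal push has a component P sin θ into the surface, so N = m g cos θ + P sin θ = 225.8 + 12.5 = 238.3 N.
Along the incline, the net driving force (taking up-slope positive) is P cos θ − m g sin θ = 29.46 − 95.83 = -66.37 N, so equilibrium requires friction f = 66.37 N (up-slope).
Maximum static friction: μ_s N = 0.36 × 238.3 = 85.77 N.
Since 66.37 N is within the 85.77 N limit, the block stays put and friction is exactly 66.4 N.

f ≈ 66.4 N (up the incline)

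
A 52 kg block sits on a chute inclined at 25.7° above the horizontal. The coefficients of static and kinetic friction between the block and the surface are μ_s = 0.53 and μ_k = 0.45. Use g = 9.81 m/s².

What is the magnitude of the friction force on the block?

f ≈ 221 N (up the incline)

Normal force: N = m g cos θ = 52 × 9.81 × cos 25.7° = 459.7 N.
Along the slope the weight component is m g sin θ = 221.2 N; friction must supply exactly this, acting up-slope.
Maximum static friction available: μ_s N = 0.53 × 459.7 = 243.6 N.
Since |221.2| ≤ 243.6 N, static friction is sufficient; f equals the required value, not μ_s N.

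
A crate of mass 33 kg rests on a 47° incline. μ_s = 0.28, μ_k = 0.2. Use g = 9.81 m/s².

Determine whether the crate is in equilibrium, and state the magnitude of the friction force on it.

f ≈ 44.2 N

N = m g cos θ = 221 N.
Down-slope weight component: m g sin θ = 237 N.
μ_s N = 61.8 N.
237 > 61.8 N, so it slides; kinetic friction f = μ_k N = 0.2×221 = 44.2 N.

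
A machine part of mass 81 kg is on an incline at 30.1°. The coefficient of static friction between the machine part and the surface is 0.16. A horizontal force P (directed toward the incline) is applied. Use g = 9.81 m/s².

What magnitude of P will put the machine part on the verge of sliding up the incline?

P ≈ 648 N

At impending motion up the slope, friction acts down-slope at its limit: f = μ_s N.
Perpendicular to the incline: N = m g cos θ + P sin θ.
Along the incline: P cos θ = m g sin θ + μ_s N = m g sin θ + μ_s (m g cos θ + P sin θ).
Solving, P (cos θ − μ_s sin θ) = m g (sin θ + μ_s cos θ), so P = 81×9.81×(sin 30.1° + 0.16 cos 30.1°)/(cos 30.1° − 0.16 sin 30.1°) = 795×0.6399/0.7849 = 648 N.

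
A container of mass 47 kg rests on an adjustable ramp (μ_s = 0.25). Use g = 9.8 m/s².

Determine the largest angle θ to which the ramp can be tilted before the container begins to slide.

At the slip threshold, m g sin θ = μ_s · m g cos θ, so tan θ = μ_s.
θ_max = arctan(0.25) = 14°.

θ_max ≈ 14°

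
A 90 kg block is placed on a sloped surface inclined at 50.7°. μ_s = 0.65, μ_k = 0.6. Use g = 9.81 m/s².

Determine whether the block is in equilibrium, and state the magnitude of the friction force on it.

f ≈ 336 N

N = m g cos θ = 559 N.
Down-slope weight component: m g sin θ = 683 N.
μ_s N = 363 N.
683 > 363 N, so it slides; kinetic friction f = μ_k N = 0.6×559 = 336 N.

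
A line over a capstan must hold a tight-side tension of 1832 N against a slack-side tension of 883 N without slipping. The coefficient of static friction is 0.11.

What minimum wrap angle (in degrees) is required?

β_min ≈ 380°

T₂/T₁ = e^{μβ} → β = ln(T₂/T₁)/μ.
β = ln(1832/883)/0.11 = 0.7298/0.11 = 6.635 rad.
In degrees: β = 6.635 × 180/π = 380°.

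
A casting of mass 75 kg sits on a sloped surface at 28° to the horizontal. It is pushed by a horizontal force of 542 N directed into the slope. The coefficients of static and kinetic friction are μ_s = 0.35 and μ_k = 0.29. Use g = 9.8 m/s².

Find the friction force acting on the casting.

f ≈ 133 N (down the incline)

Resolve perpendicular to the incline: N = m g cos θ + P sin θ = 75×9.8×cos 28° + 542×sin 28° = 903.4 N.
Parallel to the incline: P cos θ − m g sin θ = 478.6 − 345.1 = 133.5 N; the friction needed to balance this is 133.5 N acting down the slope.
The limit of static friction is μ_s N = 316.2 N.
|f_req| = 133.5 ≤ 316.2 N → the casting is in equilibrium; friction equals the required value.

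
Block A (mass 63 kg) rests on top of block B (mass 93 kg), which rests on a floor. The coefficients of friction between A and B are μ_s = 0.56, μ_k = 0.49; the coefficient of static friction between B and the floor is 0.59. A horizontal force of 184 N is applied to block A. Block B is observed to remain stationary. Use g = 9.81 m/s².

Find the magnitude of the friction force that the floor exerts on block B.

Between the blocks, N₁ = m_A g = 618 N.
So the A–B interface can sustain at most μ_s N₁ = 346.1 N of static friction.
P = 184 N is within that limit, so A and B move together (both at rest); the A–B friction is simply f₁ = P = 184 N.
B experiences an equal 184 N forward from A (third law). B is in equilibrium, so the floor supplies f₂ = 184 N of static friction (limit μ_s(m_A+m_B)g = 902.9 N, not exceeded).

f ≈ 184 N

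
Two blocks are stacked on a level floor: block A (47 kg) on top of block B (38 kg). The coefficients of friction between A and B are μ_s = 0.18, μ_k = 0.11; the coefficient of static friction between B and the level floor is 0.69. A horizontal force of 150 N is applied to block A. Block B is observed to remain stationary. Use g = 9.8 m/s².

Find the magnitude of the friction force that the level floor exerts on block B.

f ≈ 50.7 N

Between the blocks, N₁ = m_A g = 460.6 N.
So the A–B interface can sustain at most μ_s N₁ = 82.91 N of static friction.
Since P = 150 N > 82.91 N, A slides on B; the A–B friction is kinetic: f₁ = μ_k N₁ = 0.11×460.6 = 50.7 N.
By Newton's third law B feels 50.7 N forward from A. With B stationary, the floor's static friction on B balances it: f₂ = 50.7 N (well within μ_s(m_A+m_B)g = 574.8 N).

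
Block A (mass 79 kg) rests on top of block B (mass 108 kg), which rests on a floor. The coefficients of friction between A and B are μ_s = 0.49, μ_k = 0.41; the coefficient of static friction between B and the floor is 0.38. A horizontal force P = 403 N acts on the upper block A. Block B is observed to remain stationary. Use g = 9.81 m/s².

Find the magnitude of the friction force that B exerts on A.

Between the blocks, N₁ = m_A g = 775 N.
Maximum static friction on A from B: μ_s N₁ = 0.49×775 = 379.7 N.
Since P = 403 N > 379.7 N, A slides on B; the A–B friction is kinetic: f₁ = μ_k N₁ = 0.41×775 = 318 N.
By Newton's third law B feels 318 N forward from A. With B stationary, the floor's static friction on B balances it: f₂ = 318 N (well within μ_s(m_A+m_B)g = 697.1 N).

f ≈ 318 N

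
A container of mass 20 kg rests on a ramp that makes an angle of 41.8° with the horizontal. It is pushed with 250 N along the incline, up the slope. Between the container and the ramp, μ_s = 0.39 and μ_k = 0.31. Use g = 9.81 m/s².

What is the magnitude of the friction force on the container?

The normal reaction is N = m g cos θ = 146.3 N.
Parallel to the incline, ΣF = 0 gives f = m g sin θ − P = 130.8 − 250 = -119.2 N (up-slope positive).
Static friction can supply at most μ_s N = 57.04 N.
|-119.2| exceeds 57.04 N, so the container slips up-slope; friction is kinetic, f = μ_k N = 0.31×146.3 = 45.3 N.

f ≈ 45.3 N (down the incline)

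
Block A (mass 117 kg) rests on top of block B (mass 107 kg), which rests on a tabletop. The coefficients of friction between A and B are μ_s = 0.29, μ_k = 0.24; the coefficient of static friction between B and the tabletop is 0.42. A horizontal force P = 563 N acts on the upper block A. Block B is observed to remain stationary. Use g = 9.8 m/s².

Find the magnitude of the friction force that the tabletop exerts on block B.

f ≈ 275 N

Between the blocks, N₁ = m_A g = 1147 N.
So the A–B interface can sustain at most μ_s N₁ = 332.5 N of static friction.
P = 563 N exceeds that limit, so A slips over B and the interface friction becomes kinetic: f₁ = μ_k N₁ = 0.24×1147 = 275 N.
B experiences an equal 275 N forward from A (third law). B is in equilibrium, so the floor supplies f₂ = 275 N of static friction (limit μ_s(m_A+m_B)g = 922 N, not exceeded).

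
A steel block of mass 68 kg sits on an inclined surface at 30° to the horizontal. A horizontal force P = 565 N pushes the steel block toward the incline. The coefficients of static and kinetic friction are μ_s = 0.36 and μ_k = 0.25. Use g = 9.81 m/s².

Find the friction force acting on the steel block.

Normal direction: N = m g cos θ + P sin θ = 860.2 N.
Along the incline, the net driving force (taking up-slope positive) is P cos θ − m g sin θ = 489.3 − 333.5 = 155.8 N, so equilibrium requires friction f = -155.8 N (down-slope).
The limit of static friction is μ_s N = 309.7 N.
Since 155.8 N is within the 309.7 N limit, the steel block stays put and friction is exactly 156 N.

f ≈ 156 N (down the incline)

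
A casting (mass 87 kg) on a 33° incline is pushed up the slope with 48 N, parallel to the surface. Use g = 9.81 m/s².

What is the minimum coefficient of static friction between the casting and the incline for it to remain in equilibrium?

μ_s,min ≈ 0.582

N = m g cos θ = 715.8 N.
Friction must make up the shortfall along the incline: f = m g sin θ − P = 464.8 − 48 = 416.8 N.
At the threshold f = μ_s N, so μ_s,min = 416.8/715.8 = 0.582.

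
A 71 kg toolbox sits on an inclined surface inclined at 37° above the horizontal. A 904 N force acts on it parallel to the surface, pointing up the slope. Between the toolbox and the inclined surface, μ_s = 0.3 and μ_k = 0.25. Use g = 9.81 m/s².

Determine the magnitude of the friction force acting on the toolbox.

Perpendicular to the surface, N = m g cos θ = 71·9.81·cos 37° = 556.3 N.
The friction needed for equilibrium is m g sin θ − P = 419.2 − 904 = -484.8 N, measured positive up-slope.
The static-friction ceiling is μ_s N = 0.3 × 556.3 = 166.9 N.
Since |-484.8| > 166.9 N, static friction cannot hold it; the toolbox slides up the incline and kinetic friction applies: f = μ_k N = 0.25 × 556.3 = 139 N.

f ≈ 139 N (down the incline)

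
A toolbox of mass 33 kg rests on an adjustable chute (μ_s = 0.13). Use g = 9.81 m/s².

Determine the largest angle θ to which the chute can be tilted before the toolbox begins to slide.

θ_max ≈ 7.41°

At the slip threshold, m g sin θ = μ_s · m g cos θ, so tan θ = μ_s.
θ_max = arctan(0.13) = 7.41°.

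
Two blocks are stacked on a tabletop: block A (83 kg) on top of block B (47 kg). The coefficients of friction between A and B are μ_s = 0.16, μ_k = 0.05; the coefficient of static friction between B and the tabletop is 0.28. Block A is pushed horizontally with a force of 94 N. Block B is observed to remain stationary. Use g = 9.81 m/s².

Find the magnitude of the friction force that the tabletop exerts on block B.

f ≈ 94 N

The normal force B exerts on A is simply A's weight, N₁ = 814.2 N.
So the A–B interface can sustain at most μ_s N₁ = 130.3 N of static friction.
P = 94 N is within that limit, so A and B move together (both at rest); the A–B friction is simply f₁ = P = 94 N.
By Newton's third law B feels 94 N forward from A. With B stationary, the floor's static friction on B balances it: f₂ = 94 N (well within μ_s(m_A+m_B)g = 357.1 N).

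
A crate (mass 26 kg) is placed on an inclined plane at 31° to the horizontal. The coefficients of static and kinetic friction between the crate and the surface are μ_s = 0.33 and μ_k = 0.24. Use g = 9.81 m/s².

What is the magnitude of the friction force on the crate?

Normal force: N = m g cos θ = 26 × 9.81 × cos 31° = 218.6 N.
For equilibrium along the incline, friction must balance the weight component: f = m g sin θ = 131.4 N up the slope.
The static-friction ceiling is μ_s N = 0.33 × 218.6 = 72.15 N.
Since |131.4| > 72.15 N, static friction cannot hold it; the crate slides down the incline and kinetic friction applies: f = μ_k N = 0.24 × 218.6 = 52.5 N.

f ≈ 52.5 N (up the incline)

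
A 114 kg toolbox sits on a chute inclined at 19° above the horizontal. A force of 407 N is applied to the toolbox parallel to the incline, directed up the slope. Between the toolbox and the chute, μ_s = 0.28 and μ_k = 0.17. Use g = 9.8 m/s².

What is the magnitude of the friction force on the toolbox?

f ≈ 43.3 N (down the incline)

The normal reaction is N = m g cos θ = 1056 N.
The friction needed for equilibrium is m g sin θ − P = 363.7 − 407 = -43.28 N, measured positive up-slope.
The static-friction ceiling is μ_s N = 0.28 × 1056 = 295.8 N.
Since |-43.28| ≤ 295.8 N, the toolbox remains in static equilibrium and friction takes exactly the required value.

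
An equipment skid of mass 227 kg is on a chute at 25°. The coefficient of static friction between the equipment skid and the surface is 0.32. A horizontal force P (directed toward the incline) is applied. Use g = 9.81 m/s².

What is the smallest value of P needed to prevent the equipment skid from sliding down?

The equipment skid tends to slide down (tan θ > μ_s), so at the point of impending slip friction acts up-slope at its limit: f = μ_s N.
Perpendicular to the incline: N = m g cos θ + P sin θ.
Along the incline: P cos θ + μ_s N = m g sin θ, i.e. P cos θ + μ_s (m g cos θ + P sin θ) = m g sin θ.
Solving, P (cos θ + μ_s sin θ) = m g (sin θ − μ_s cos θ), so P = 2230×0.1326/1.042 = 284 N.

P_min ≈ 284 N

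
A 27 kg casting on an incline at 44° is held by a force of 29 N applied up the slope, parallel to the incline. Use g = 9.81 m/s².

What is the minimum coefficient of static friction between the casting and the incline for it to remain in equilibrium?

N = m g cos θ = 190.5 N.
Friction must make up the shortfall along the incline: f = m g sin θ − P = 184 − 29 = 155 N.
At the threshold f = μ_s N, so μ_s,min = 155/190.5 = 0.813.

μ_s,min ≈ 0.813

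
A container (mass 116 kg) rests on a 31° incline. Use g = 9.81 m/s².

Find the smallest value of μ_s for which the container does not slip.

μ_s,min ≈ 0.601

At the slip threshold m g sin θ = μ_s m g cos θ, so μ_s,min = tan θ.
μ_s,min = tan 31° = 0.601.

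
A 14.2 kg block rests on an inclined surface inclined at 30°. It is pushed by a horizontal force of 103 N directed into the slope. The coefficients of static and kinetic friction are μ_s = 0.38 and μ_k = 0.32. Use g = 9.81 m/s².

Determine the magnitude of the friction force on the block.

The horizontal push has a component P sin θ into the surface, so N = m g cos θ + P sin θ = 120.6 + 51.5 = 172.1 N.
Parallel to the incline: P cos θ − m g sin θ = 89.2 − 69.65 = 19.55 N; the friction needed to balance this is 19.55 N acting down the slope.
The limit of static friction is μ_s N = 65.41 N.
Since 19.55 N is within the 65.41 N limit, the block stays put and friction is exactly 19.5 N.

f ≈ 19.5 N (down the incline)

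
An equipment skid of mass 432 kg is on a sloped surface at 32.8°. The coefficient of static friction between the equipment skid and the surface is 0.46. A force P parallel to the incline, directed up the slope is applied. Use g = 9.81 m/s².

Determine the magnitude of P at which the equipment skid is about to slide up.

P ≈ 3930 N

At impending motion up the slope, friction acts down-slope at its limit: f = μ_s N.
P is parallel to the surface, so N = m g cos θ = 3560 N.
Along the incline: P = m g sin θ + μ_s N = 2300 + 0.46×3560 = 3930 N.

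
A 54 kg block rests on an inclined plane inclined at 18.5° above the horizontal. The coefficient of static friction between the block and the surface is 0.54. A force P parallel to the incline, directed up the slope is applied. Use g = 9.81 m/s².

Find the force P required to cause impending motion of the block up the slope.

At impending motion up the slope, friction acts down-slope at its limit: f = μ_s N.
P is parallel to the surface, so N = m g cos θ = 502 N.
Along the incline: P = m g sin θ + μ_s N = 168 + 0.54×502 = 439 N.

P ≈ 439 N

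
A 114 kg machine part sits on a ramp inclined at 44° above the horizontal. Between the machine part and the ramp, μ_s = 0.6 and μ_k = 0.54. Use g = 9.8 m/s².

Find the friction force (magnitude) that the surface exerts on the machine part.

f ≈ 434 N (up the incline)

Perpendicular to the surface, N = m g cos θ = 114·9.8·cos 44° = 803.6 N.
Along the slope the weight component is m g sin θ = 776.1 N; friction must supply exactly this, acting up-slope.
The static-friction ceiling is μ_s N = 0.6 × 803.6 = 482.2 N.
|776.1| exceeds 482.2 N, so the machine part slips down-slope; friction is kinetic, f = μ_k N = 0.54×803.6 = 434 N.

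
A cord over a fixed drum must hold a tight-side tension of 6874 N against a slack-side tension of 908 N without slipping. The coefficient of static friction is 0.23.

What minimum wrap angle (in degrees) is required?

T₂/T₁ = e^{μβ} → β = ln(T₂/T₁)/μ.
β = ln(6874/908)/0.23 = 2.024/0.23 = 8.801 rad.
In degrees: β = 8.801 × 180/π = 504°.

β_min ≈ 504°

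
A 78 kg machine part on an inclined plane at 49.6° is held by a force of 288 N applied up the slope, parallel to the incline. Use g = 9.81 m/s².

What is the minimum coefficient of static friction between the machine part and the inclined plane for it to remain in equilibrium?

N = m g cos θ = 495.9 N.
Friction must make up the shortfall along the incline: f = m g sin θ − P = 582.7 − 288 = 294.7 N.
At the threshold f = μ_s N, so μ_s,min = 294.7/495.9 = 0.594.

μ_s,min ≈ 0.594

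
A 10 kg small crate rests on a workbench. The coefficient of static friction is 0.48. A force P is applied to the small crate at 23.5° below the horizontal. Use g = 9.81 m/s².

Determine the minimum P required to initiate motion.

P ≈ 64.9 N

N = m g + P sin α (the push presses the small crate into the workbench).
At impending slip, P cos α = μ_s N = μ_s (m g + P sin α).
Solving: P (cos α − μ_s sin α) = μ_s m g → P = 0.48×98.1/(cos 23.5° − 0.48 sin 23.5°) = 47.1/0.7257 = 64.9 N.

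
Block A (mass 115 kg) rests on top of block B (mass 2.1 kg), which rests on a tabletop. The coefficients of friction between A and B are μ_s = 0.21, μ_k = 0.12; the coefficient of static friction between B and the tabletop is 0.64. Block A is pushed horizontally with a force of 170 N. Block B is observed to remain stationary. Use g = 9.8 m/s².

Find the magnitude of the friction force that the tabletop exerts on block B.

f ≈ 170 N

Between the blocks, N₁ = m_A g = 1127 N.
Maximum static friction on A from B: μ_s N₁ = 0.21×1127 = 236.7 N.
P = 170 N is within that limit, so A and B move together (both at rest); the A–B friction is simply f₁ = P = 170 N.
B experiences an equal 170 N forward from A (third law). B is in equilibrium, so the floor supplies f₂ = 170 N of static friction (limit μ_s(m_A+m_B)g = 734.5 N, not exceeded).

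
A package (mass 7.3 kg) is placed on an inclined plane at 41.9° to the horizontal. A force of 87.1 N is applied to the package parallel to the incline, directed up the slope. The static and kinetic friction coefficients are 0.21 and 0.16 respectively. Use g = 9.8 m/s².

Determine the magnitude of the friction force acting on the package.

The normal reaction is N = m g cos θ = 53.25 N.
For equilibrium along the incline the friction force must supply f = m g sin θ − P = 47.78 − 87.1 = -39.32 N (positive meaning up-slope).
Static friction can supply at most μ_s N = 11.18 N.
|-39.32| exceeds 11.18 N, so the package slips up-slope; friction is kinetic, f = μ_k N = 0.16×53.25 = 8.52 N.

f ≈ 8.52 N (down the incline)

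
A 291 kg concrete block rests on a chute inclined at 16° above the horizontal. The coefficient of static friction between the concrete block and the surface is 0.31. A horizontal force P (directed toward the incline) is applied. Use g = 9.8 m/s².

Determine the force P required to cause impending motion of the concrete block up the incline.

P ≈ 1870 N

At impending motion up the slope, friction acts down-slope at its limit: f = μ_s N.
Perpendicular to the incline: N = m g cos θ + P sin θ.
Along the incline: P cos θ = m g sin θ + μ_s N = m g sin θ + μ_s (m g cos θ + P sin θ).
Solving, P (cos θ − μ_s sin θ) = m g (sin θ + μ_s cos θ), so P = 291×9.8×(sin 16° + 0.31 cos 16°)/(cos 16° − 0.31 sin 16°) = 2850×0.5736/0.8758 = 1870 N.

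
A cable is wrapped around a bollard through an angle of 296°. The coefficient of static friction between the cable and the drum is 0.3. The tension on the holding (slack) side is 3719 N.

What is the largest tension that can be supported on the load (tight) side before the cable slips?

At impending slip the capstan equation gives T₂/T₁ = e^{μβ} with β in radians.
β = 296° × π/180 = 5.166 rad.
e^{μβ} = e^{0.3×5.166} = 4.711.
T₂ = T₁ · e^{μβ} = 3719 × 4.711 = 17500 N.

T_max ≈ 17500 N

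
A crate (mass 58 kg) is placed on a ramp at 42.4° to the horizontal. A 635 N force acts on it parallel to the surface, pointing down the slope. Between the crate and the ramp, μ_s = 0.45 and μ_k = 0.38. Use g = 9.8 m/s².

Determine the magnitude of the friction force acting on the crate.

Normal force: N = m g cos θ = 58 × 9.8 × cos 42.4° = 419.7 N.
For equilibrium along the incline the friction force must supply f = m g sin θ + P = 383.3 + 635 = 1018 N (positive meaning up-slope).
The static-friction ceiling is μ_s N = 0.45 × 419.7 = 188.9 N.
Since |1018| > 188.9 N, static friction cannot hold it; the crate slides down the incline and kinetic friction applies: f = μ_k N = 0.38 × 419.7 = 160 N.

f ≈ 160 N (up the incline)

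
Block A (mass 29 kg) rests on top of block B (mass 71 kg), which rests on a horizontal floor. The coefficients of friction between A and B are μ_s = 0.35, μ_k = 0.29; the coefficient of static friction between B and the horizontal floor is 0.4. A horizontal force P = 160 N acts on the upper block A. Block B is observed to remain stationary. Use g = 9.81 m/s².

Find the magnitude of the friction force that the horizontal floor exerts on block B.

f ≈ 82.5 N

Normal force at the A–B interface: N₁ = m_A g = 284.5 N.
So the A–B interface can sustain at most μ_s N₁ = 99.57 N of static friction.
Since P = 160 N > 99.57 N, A slides on B; the A–B friction is kinetic: f₁ = μ_k N₁ = 0.29×284.5 = 82.5 N.
B experiences an equal 82.5 N forward from A (third law). B is in equilibrium, so the floor supplies f₂ = 82.5 N of static friction (limit μ_s(m_A+m_B)g = 392.4 N, not exceeded).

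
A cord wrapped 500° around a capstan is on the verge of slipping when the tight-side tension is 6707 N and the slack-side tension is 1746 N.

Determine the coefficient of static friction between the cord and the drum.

T₂/T₁ = e^{μβ} → μ = ln(T₂/T₁)/β.
β = 500° = 8.727 rad.
μ = ln(6707/1746)/8.727 = ln(3.841)/8.727 = 0.154.

μ ≈ 0.154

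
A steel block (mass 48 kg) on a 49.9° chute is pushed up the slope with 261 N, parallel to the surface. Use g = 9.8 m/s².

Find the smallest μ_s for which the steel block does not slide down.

μ_s,min ≈ 0.326

N = m g cos θ = 303 N.
Friction must make up the shortfall along the incline: f = m g sin θ − P = 359.8 − 261 = 98.82 N.
At the threshold f = μ_s N, so μ_s,min = 98.82/303 = 0.326.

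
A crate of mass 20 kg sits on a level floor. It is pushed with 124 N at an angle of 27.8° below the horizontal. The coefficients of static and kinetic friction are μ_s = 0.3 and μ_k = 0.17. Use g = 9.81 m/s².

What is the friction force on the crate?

Vertical equilibrium gives N = m g + P sin α = 254 N.
For equilibrium, f = P cos α = 124×cos 27.8° = 109.7 N.
μ_s N = 0.3 × 254 = 76.21 N.
The required friction exceeds μ_s N, so the crate moves and f = μ_k N = 43.2 N.

f ≈ 43.2 N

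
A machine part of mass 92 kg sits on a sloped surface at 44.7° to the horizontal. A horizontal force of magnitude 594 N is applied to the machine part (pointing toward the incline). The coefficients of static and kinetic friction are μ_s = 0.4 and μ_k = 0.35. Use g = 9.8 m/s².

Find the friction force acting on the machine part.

f ≈ 212 N (up the incline)

The horizontal push has a component P sin θ into the surface, so N = m g cos θ + P sin θ = 640.9 + 417.8 = 1059 N.
Parallel to the incline: P cos θ − m g sin θ = 422.2 − 634.2 = -212 N; the friction needed to balance this is 212 N acting up the slope.
Maximum static friction: μ_s N = 0.4 × 1059 = 423.5 N.
Since 212 N is within the 423.5 N limit, the machine part stays put and friction is exactly 212 N.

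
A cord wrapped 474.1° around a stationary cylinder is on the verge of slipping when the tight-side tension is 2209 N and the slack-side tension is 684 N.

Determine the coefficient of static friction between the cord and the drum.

T₂/T₁ = e^{μβ} → μ = ln(T₂/T₁)/β.
β = 474.1° = 8.275 rad.
μ = ln(2209/684)/8.275 = ln(3.23)/8.275 = 0.142.

μ ≈ 0.142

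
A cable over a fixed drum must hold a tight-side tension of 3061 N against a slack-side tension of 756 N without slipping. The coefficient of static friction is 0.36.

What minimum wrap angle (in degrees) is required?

β_min ≈ 223°

T₂/T₁ = e^{μβ} → β = ln(T₂/T₁)/μ.
β = ln(3061/756)/0.36 = 1.398/0.36 = 3.885 rad.
In degrees: β = 3.885 × 180/π = 223°.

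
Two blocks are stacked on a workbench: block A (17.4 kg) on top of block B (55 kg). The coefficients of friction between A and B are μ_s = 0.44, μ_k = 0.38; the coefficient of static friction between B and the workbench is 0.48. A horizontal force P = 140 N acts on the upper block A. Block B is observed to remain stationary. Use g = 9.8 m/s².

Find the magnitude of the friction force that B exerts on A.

f ≈ 64.8 N

The normal force B exerts on A is simply A's weight, N₁ = 170.5 N.
So the A–B interface can sustain at most μ_s N₁ = 75.03 N of static friction.
P = 140 N exceeds that limit, so A slips over B and the interface friction becomes kinetic: f₁ = μ_k N₁ = 0.38×170.5 = 64.8 N.
By Newton's third law B feels 64.8 N forward from A. With B stationary, the floor's static friction on B balances it: f₂ = 64.8 N (well within μ_s(m_A+m_B)g = 340.6 N).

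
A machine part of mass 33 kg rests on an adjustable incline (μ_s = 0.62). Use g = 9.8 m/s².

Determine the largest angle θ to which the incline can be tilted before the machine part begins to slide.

θ_max ≈ 31.8°

At the slip threshold, m g sin θ = μ_s · m g cos θ, so tan θ = μ_s.
θ_max = arctan(0.62) = 31.8°.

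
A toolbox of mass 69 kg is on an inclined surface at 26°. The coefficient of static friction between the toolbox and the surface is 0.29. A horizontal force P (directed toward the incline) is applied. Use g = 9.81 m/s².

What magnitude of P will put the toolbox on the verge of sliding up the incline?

P ≈ 613 N

At impending motion up the slope, friction acts down-slope at its limit: f = μ_s N.
Perpendicular to the incline: N = m g cos θ + P sin θ.
Along the incline: P cos θ = m g sin θ + μ_s N = m g sin θ + μ_s (m g cos θ + P sin θ).
Solving, P (cos θ − μ_s sin θ) = m g (sin θ + μ_s cos θ), so P = 69×9.81×(sin 26° + 0.29 cos 26°)/(cos 26° − 0.29 sin 26°) = 677×0.699/0.7717 = 613 N.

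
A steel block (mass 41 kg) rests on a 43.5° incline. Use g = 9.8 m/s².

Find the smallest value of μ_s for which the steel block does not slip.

μ_s,min ≈ 0.949

At the slip threshold m g sin θ = μ_s m g cos θ, so μ_s,min = tan θ.
μ_s,min = tan 43.5° = 0.949.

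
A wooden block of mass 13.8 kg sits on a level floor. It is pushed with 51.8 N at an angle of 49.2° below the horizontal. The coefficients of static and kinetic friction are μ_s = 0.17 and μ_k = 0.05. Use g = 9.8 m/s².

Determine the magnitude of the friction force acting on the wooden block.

N = m g + P sin α = 135.2 + 51.8×sin 49.2° = 174.5 N.
For equilibrium, f = P cos α = 51.8×cos 49.2° = 33.85 N.
The static-friction limit is μ_s N = 29.66 N.
The required friction exceeds μ_s N, so the wooden block moves and f = μ_k N = 8.72 N.

f ≈ 8.72 N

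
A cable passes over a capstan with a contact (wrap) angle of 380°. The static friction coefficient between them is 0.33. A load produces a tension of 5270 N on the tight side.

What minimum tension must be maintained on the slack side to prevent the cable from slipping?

T_min ≈ 591 N

Capstan equation at impending slip: T_tight/T_slack = e^{μβ}.
β = 380° = 6.632 rad; e^{μβ} = e^{0.33×6.632} = 8.923.
T_slack = T_tight / e^{μβ} = 5270 / 8.923 = 591 N.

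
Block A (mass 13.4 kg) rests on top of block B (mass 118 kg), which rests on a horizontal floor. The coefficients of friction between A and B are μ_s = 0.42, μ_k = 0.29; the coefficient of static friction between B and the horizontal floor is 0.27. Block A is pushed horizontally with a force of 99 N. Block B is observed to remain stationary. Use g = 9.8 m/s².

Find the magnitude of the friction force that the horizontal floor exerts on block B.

f ≈ 38.1 N

The normal force B exerts on A is simply A's weight, N₁ = 131.3 N.
So the A–B interface can sustain at most μ_s N₁ = 55.15 N of static friction.
P = 99 N exceeds that limit, so A slips over B and the interface friction becomes kinetic: f₁ = μ_k N₁ = 0.29×131.3 = 38.1 N.
B experiences an equal 38.1 N forward from A (third law). B is in equilibrium, so the floor supplies f₂ = 38.1 N of static friction (limit μ_s(m_A+m_B)g = 347.7 N, not exceeded).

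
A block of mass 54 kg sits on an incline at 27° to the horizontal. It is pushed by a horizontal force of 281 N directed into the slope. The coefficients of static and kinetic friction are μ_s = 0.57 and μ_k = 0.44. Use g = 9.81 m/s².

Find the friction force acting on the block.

Normal direction: N = m g cos θ + P sin θ = 599.6 N.
Parallel to the incline: P cos θ − m g sin θ = 250.4 − 240.5 = 9.876 N; the friction needed to balance this is 9.876 N acting down the slope.
Maximum static friction: μ_s N = 0.57 × 599.6 = 341.8 N.
Since 9.876 N is within the 341.8 N limit, the block stays put and friction is exactly 9.88 N.

f ≈ 9.88 N (down the incline)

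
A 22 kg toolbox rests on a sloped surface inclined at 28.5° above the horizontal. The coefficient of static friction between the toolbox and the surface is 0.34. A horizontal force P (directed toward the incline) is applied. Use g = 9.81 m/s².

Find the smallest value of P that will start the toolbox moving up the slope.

P ≈ 234 N

At impending motion up the slope, friction acts down-slope at its limit: f = μ_s N.
Perpendicular to the incline: N = m g cos θ + P sin θ.
Along the incline: P cos θ = m g sin θ + μ_s N = m g sin θ + μ_s (m g cos θ + P sin θ).
Solving, P (cos θ − μ_s sin θ) = m g (sin θ + μ_s cos θ), so P = 22×9.81×(sin 28.5° + 0.34 cos 28.5°)/(cos 28.5° − 0.34 sin 28.5°) = 216×0.776/0.7166 = 234 N.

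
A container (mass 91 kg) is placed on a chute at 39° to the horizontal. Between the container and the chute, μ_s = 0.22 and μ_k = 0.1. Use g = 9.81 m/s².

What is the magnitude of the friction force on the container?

Normal force: N = m g cos θ = 91 × 9.81 × cos 39° = 693.8 N.
For equilibrium along the incline, friction must balance the weight component: f = m g sin θ = 561.8 N up the slope.
Static friction can supply at most μ_s N = 152.6 N.
Since |561.8| > 152.6 N, static friction cannot hold it; the container slides down the incline and kinetic friction applies: f = μ_k N = 0.1 × 693.8 = 69.4 N.

f ≈ 69.4 N (up the incline)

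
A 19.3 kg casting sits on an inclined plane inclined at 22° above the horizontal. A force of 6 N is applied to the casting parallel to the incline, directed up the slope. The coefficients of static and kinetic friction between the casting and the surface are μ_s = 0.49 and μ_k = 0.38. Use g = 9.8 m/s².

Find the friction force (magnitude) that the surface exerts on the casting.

Normal force: N = m g cos θ = 19.3 × 9.8 × cos 22° = 175.4 N.
The friction needed for equilibrium is m g sin θ − P = 70.85 − 6 = 64.85 N, measured positive up-slope.
The static-friction ceiling is μ_s N = 0.49 × 175.4 = 85.93 N.
Since |64.85| ≤ 85.93 N, no slip — friction simply equals what equilibrium demands.

f ≈ 64.9 N (up the incline)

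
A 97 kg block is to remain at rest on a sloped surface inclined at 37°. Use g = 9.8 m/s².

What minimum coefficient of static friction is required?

μ_s,min ≈ 0.754

At the slip threshold m g sin θ = μ_s m g cos θ, so μ_s,min = tan θ.
μ_s,min = tan 37° = 0.754.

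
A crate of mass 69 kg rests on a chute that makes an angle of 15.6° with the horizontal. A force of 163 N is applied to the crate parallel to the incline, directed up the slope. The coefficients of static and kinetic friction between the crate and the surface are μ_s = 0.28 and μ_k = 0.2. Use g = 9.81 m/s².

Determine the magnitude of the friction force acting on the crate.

f ≈ 19 N (up the incline)

Perpendicular to the surface, N = m g cos θ = 69·9.81·cos 15.6° = 652 N.
Parallel to the incline, ΣF = 0 gives f = m g sin θ − P = 182 − 163 = 19.03 N (up-slope positive).
The static-friction ceiling is μ_s N = 0.28 × 652 = 182.5 N.
Since |19.03| ≤ 182.5 N, no slip — friction simply equals what equilibrium demands.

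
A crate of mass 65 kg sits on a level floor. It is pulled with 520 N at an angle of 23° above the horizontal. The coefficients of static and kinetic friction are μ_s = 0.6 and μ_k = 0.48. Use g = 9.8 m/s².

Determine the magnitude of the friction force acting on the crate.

The vertical component of P reduces the normal force: N = m g − P sin α = 637 − 203.2 = 433.8 N.
The horizontal driving force is P cos α = 478.7 N, so equilibrium needs friction f = 478.7 N.
μ_s N = 0.6 × 433.8 = 260.3 N.
The required friction exceeds μ_s N, so the crate moves and f = μ_k N = 208 N.

f ≈ 208 N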